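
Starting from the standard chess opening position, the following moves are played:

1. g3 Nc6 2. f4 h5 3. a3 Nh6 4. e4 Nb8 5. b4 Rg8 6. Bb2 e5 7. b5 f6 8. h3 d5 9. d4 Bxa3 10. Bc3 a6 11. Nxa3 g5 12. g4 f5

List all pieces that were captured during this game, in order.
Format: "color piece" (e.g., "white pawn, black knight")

Tracking captures:
  Bxa3: captured white pawn
  Nxa3: captured black bishop

white pawn, black bishop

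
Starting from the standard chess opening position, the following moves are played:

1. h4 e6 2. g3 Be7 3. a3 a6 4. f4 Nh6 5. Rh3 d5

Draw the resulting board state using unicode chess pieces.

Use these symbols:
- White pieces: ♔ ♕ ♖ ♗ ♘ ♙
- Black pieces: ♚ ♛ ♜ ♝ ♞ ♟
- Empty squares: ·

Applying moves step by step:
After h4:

♜ ♞ ♝ ♛ ♚ ♝ ♞ ♜
♟ ♟ ♟ ♟ ♟ ♟ ♟ ♟
· · · · · · · ·
· · · · · · · ·
· · · · · · · ♙
· · · · · · · ·
♙ ♙ ♙ ♙ ♙ ♙ ♙ ·
♖ ♘ ♗ ♕ ♔ ♗ ♘ ♖


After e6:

♜ ♞ ♝ ♛ ♚ ♝ ♞ ♜
♟ ♟ ♟ ♟ · ♟ ♟ ♟
· · · · ♟ · · ·
· · · · · · · ·
· · · · · · · ♙
· · · · · · · ·
♙ ♙ ♙ ♙ ♙ ♙ ♙ ·
♖ ♘ ♗ ♕ ♔ ♗ ♘ ♖


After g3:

♜ ♞ ♝ ♛ ♚ ♝ ♞ ♜
♟ ♟ ♟ ♟ · ♟ ♟ ♟
· · · · ♟ · · ·
· · · · · · · ·
· · · · · · · ♙
· · · · · · ♙ ·
♙ ♙ ♙ ♙ ♙ ♙ · ·
♖ ♘ ♗ ♕ ♔ ♗ ♘ ♖


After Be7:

♜ ♞ ♝ ♛ ♚ · ♞ ♜
♟ ♟ ♟ ♟ ♝ ♟ ♟ ♟
· · · · ♟ · · ·
· · · · · · · ·
· · · · · · · ♙
· · · · · · ♙ ·
♙ ♙ ♙ ♙ ♙ ♙ · ·
♖ ♘ ♗ ♕ ♔ ♗ ♘ ♖


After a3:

♜ ♞ ♝ ♛ ♚ · ♞ ♜
♟ ♟ ♟ ♟ ♝ ♟ ♟ ♟
· · · · ♟ · · ·
· · · · · · · ·
· · · · · · · ♙
♙ · · · · · ♙ ·
· ♙ ♙ ♙ ♙ ♙ · ·
♖ ♘ ♗ ♕ ♔ ♗ ♘ ♖


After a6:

♜ ♞ ♝ ♛ ♚ · ♞ ♜
· ♟ ♟ ♟ ♝ ♟ ♟ ♟
♟ · · · ♟ · · ·
· · · · · · · ·
· · · · · · · ♙
♙ · · · · · ♙ ·
· ♙ ♙ ♙ ♙ ♙ · ·
♖ ♘ ♗ ♕ ♔ ♗ ♘ ♖


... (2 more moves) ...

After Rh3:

♜ ♞ ♝ ♛ ♚ · · ♜
· ♟ ♟ ♟ ♝ ♟ ♟ ♟
♟ · · · ♟ · · ♞
· · · · · · · ·
· · · · · ♙ · ♙
♙ · · · · · ♙ ♖
· ♙ ♙ ♙ ♙ · · ·
♖ ♘ ♗ ♕ ♔ ♗ ♘ ·


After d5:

♜ ♞ ♝ ♛ ♚ · · ♜
· ♟ ♟ · ♝ ♟ ♟ ♟
♟ · · · ♟ · · ♞
· · · ♟ · · · ·
· · · · · ♙ · ♙
♙ · · · · · ♙ ♖
· ♙ ♙ ♙ ♙ · · ·
♖ ♘ ♗ ♕ ♔ ♗ ♘ ·



  a b c d e f g h
  ─────────────────
8│♜ ♞ ♝ ♛ ♚ · · ♜│8
7│· ♟ ♟ · ♝ ♟ ♟ ♟│7
6│♟ · · · ♟ · · ♞│6
5│· · · ♟ · · · ·│5
4│· · · · · ♙ · ♙│4
3│♙ · · · · · ♙ ♖│3
2│· ♙ ♙ ♙ ♙ · · ·│2
1│♖ ♘ ♗ ♕ ♔ ♗ ♘ ·│1
  ─────────────────
  a b c d e f g h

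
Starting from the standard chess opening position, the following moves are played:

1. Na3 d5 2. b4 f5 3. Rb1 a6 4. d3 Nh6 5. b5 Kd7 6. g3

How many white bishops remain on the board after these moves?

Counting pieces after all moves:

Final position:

  a b c d e f g h
  ─────────────────
8│♜ ♞ ♝ ♛ · ♝ · ♜│8
7│· ♟ ♟ ♚ ♟ · ♟ ♟│7
6│♟ · · · · · · ♞│6
5│· ♙ · ♟ · ♟ · ·│5
4│· · · · · · · ·│4
3│♘ · · ♙ · · ♙ ·│3
2│♙ · ♙ · ♙ ♙ · ♙│2
1│· ♖ ♗ ♕ ♔ ♗ ♘ ♖│1
  ─────────────────
  a b c d e f g h


2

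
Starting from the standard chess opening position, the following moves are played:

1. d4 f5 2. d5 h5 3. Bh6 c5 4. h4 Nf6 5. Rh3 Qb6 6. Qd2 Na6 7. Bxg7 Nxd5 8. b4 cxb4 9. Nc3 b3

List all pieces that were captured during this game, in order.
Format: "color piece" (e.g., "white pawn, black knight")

Tracking captures:
  Bxg7: captured black pawn
  Nxd5: captured white pawn
  cxb4: captured white pawn

black pawn, white pawn, white pawn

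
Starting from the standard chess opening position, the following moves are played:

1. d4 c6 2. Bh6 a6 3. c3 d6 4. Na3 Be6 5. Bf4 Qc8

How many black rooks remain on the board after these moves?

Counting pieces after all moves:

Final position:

  a b c d e f g h
  ─────────────────
8│♜ ♞ ♛ · ♚ ♝ ♞ ♜│8
7│· ♟ · · ♟ ♟ ♟ ♟│7
6│♟ · ♟ ♟ ♝ · · ·│6
5│· · · · · · · ·│5
4│· · · ♙ · ♗ · ·│4
3│♘ · ♙ · · · · ·│3
2│♙ ♙ · · ♙ ♙ ♙ ♙│2
1│♖ · · ♕ ♔ ♗ ♘ ♖│1
  ─────────────────
  a b c d e f g h


2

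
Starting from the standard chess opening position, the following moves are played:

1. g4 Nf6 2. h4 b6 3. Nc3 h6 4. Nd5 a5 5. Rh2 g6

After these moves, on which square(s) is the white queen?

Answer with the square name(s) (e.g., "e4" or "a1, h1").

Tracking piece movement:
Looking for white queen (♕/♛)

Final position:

  a b c d e f g h
  ─────────────────
8│♜ ♞ ♝ ♛ ♚ ♝ · ♜│8
7│· · ♟ ♟ ♟ ♟ · ·│7
6│· ♟ · · · ♞ ♟ ♟│6
5│♟ · · ♘ · · · ·│5
4│· · · · · · ♙ ♙│4
3│· · · · · · · ·│3
2│♙ ♙ ♙ ♙ ♙ ♙ · ♖│2
1│♖ · ♗ ♕ ♔ ♗ ♘ ·│1
  ─────────────────
  a b c d e f g h


d1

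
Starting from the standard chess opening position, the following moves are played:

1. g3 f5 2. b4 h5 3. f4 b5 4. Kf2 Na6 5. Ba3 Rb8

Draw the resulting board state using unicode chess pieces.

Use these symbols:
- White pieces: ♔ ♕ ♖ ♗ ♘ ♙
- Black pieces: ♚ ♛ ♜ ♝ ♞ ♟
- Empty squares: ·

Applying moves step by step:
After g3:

♜ ♞ ♝ ♛ ♚ ♝ ♞ ♜
♟ ♟ ♟ ♟ ♟ ♟ ♟ ♟
· · · · · · · ·
· · · · · · · ·
· · · · · · · ·
· · · · · · ♙ ·
♙ ♙ ♙ ♙ ♙ ♙ · ♙
♖ ♘ ♗ ♕ ♔ ♗ ♘ ♖


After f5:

♜ ♞ ♝ ♛ ♚ ♝ ♞ ♜
♟ ♟ ♟ ♟ ♟ · ♟ ♟
· · · · · · · ·
· · · · · ♟ · ·
· · · · · · · ·
· · · · · · ♙ ·
♙ ♙ ♙ ♙ ♙ ♙ · ♙
♖ ♘ ♗ ♕ ♔ ♗ ♘ ♖


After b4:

♜ ♞ ♝ ♛ ♚ ♝ ♞ ♜
♟ ♟ ♟ ♟ ♟ · ♟ ♟
· · · · · · · ·
· · · · · ♟ · ·
· ♙ · · · · · ·
· · · · · · ♙ ·
♙ · ♙ ♙ ♙ ♙ · ♙
♖ ♘ ♗ ♕ ♔ ♗ ♘ ♖


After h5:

♜ ♞ ♝ ♛ ♚ ♝ ♞ ♜
♟ ♟ ♟ ♟ ♟ · ♟ ·
· · · · · · · ·
· · · · · ♟ · ♟
· ♙ · · · · · ·
· · · · · · ♙ ·
♙ · ♙ ♙ ♙ ♙ · ♙
♖ ♘ ♗ ♕ ♔ ♗ ♘ ♖


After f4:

♜ ♞ ♝ ♛ ♚ ♝ ♞ ♜
♟ ♟ ♟ ♟ ♟ · ♟ ·
· · · · · · · ·
· · · · · ♟ · ♟
· ♙ · · · ♙ · ·
· · · · · · ♙ ·
♙ · ♙ ♙ ♙ · · ♙
♖ ♘ ♗ ♕ ♔ ♗ ♘ ♖


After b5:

♜ ♞ ♝ ♛ ♚ ♝ ♞ ♜
♟ · ♟ ♟ ♟ · ♟ ·
· · · · · · · ·
· ♟ · · · ♟ · ♟
· ♙ · · · ♙ · ·
· · · · · · ♙ ·
♙ · ♙ ♙ ♙ · · ♙
♖ ♘ ♗ ♕ ♔ ♗ ♘ ♖


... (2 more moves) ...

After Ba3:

♜ · ♝ ♛ ♚ ♝ ♞ ♜
♟ · ♟ ♟ ♟ · ♟ ·
♞ · · · · · · ·
· ♟ · · · ♟ · ♟
· ♙ · · · ♙ · ·
♗ · · · · · ♙ ·
♙ · ♙ ♙ ♙ ♔ · ♙
♖ ♘ · ♕ · ♗ ♘ ♖


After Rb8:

· ♜ ♝ ♛ ♚ ♝ ♞ ♜
♟ · ♟ ♟ ♟ · ♟ ·
♞ · · · · · · ·
· ♟ · · · ♟ · ♟
· ♙ · · · ♙ · ·
♗ · · · · · ♙ ·
♙ · ♙ ♙ ♙ ♔ · ♙
♖ ♘ · ♕ · ♗ ♘ ♖



  a b c d e f g h
  ─────────────────
8│· ♜ ♝ ♛ ♚ ♝ ♞ ♜│8
7│♟ · ♟ ♟ ♟ · ♟ ·│7
6│♞ · · · · · · ·│6
5│· ♟ · · · ♟ · ♟│5
4│· ♙ · · · ♙ · ·│4
3│♗ · · · · · ♙ ·│3
2│♙ · ♙ ♙ ♙ ♔ · ♙│2
1│♖ ♘ · ♕ · ♗ ♘ ♖│1
  ─────────────────
  a b c d e f g h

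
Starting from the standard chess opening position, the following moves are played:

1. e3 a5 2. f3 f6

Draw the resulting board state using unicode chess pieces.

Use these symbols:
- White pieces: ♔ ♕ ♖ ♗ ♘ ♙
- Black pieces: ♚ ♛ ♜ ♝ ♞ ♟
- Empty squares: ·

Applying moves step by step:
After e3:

♜ ♞ ♝ ♛ ♚ ♝ ♞ ♜
♟ ♟ ♟ ♟ ♟ ♟ ♟ ♟
· · · · · · · ·
· · · · · · · ·
· · · · · · · ·
· · · · ♙ · · ·
♙ ♙ ♙ ♙ · ♙ ♙ ♙
♖ ♘ ♗ ♕ ♔ ♗ ♘ ♖


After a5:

♜ ♞ ♝ ♛ ♚ ♝ ♞ ♜
· ♟ ♟ ♟ ♟ ♟ ♟ ♟
· · · · · · · ·
♟ · · · · · · ·
· · · · · · · ·
· · · · ♙ · · ·
♙ ♙ ♙ ♙ · ♙ ♙ ♙
♖ ♘ ♗ ♕ ♔ ♗ ♘ ♖


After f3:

♜ ♞ ♝ ♛ ♚ ♝ ♞ ♜
· ♟ ♟ ♟ ♟ ♟ ♟ ♟
· · · · · · · ·
♟ · · · · · · ·
· · · · · · · ·
· · · · ♙ ♙ · ·
♙ ♙ ♙ ♙ · · ♙ ♙
♖ ♘ ♗ ♕ ♔ ♗ ♘ ♖


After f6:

♜ ♞ ♝ ♛ ♚ ♝ ♞ ♜
· ♟ ♟ ♟ ♟ · ♟ ♟
· · · · · ♟ · ·
♟ · · · · · · ·
· · · · · · · ·
· · · · ♙ ♙ · ·
♙ ♙ ♙ ♙ · · ♙ ♙
♖ ♘ ♗ ♕ ♔ ♗ ♘ ♖



  a b c d e f g h
  ─────────────────
8│♜ ♞ ♝ ♛ ♚ ♝ ♞ ♜│8
7│· ♟ ♟ ♟ ♟ · ♟ ♟│7
6│· · · · · ♟ · ·│6
5│♟ · · · · · · ·│5
4│· · · · · · · ·│4
3│· · · · ♙ ♙ · ·│3
2│♙ ♙ ♙ ♙ · · ♙ ♙│2
1│♖ ♘ ♗ ♕ ♔ ♗ ♘ ♖│1
  ─────────────────
  a b c d e f g h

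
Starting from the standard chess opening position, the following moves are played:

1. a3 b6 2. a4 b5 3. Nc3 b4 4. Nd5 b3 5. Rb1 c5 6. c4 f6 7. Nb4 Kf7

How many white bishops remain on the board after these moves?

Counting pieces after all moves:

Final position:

  a b c d e f g h
  ─────────────────
8│♜ ♞ ♝ ♛ · ♝ ♞ ♜│8
7│♟ · · ♟ ♟ ♚ ♟ ♟│7
6│· · · · · ♟ · ·│6
5│· · ♟ · · · · ·│5
4│♙ ♘ ♙ · · · · ·│4
3│· ♟ · · · · · ·│3
2│· ♙ · ♙ ♙ ♙ ♙ ♙│2
1│· ♖ ♗ ♕ ♔ ♗ ♘ ♖│1
  ─────────────────
  a b c d e f g h


2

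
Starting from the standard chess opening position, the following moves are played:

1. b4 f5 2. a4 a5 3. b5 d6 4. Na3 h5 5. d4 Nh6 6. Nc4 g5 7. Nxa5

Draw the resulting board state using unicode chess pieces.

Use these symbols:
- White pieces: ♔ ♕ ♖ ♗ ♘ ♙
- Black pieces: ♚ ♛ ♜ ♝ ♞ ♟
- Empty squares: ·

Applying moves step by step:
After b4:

♜ ♞ ♝ ♛ ♚ ♝ ♞ ♜
♟ ♟ ♟ ♟ ♟ ♟ ♟ ♟
· · · · · · · ·
· · · · · · · ·
· ♙ · · · · · ·
· · · · · · · ·
♙ · ♙ ♙ ♙ ♙ ♙ ♙
♖ ♘ ♗ ♕ ♔ ♗ ♘ ♖


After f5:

♜ ♞ ♝ ♛ ♚ ♝ ♞ ♜
♟ ♟ ♟ ♟ ♟ · ♟ ♟
· · · · · · · ·
· · · · · ♟ · ·
· ♙ · · · · · ·
· · · · · · · ·
♙ · ♙ ♙ ♙ ♙ ♙ ♙
♖ ♘ ♗ ♕ ♔ ♗ ♘ ♖


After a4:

♜ ♞ ♝ ♛ ♚ ♝ ♞ ♜
♟ ♟ ♟ ♟ ♟ · ♟ ♟
· · · · · · · ·
· · · · · ♟ · ·
♙ ♙ · · · · · ·
· · · · · · · ·
· · ♙ ♙ ♙ ♙ ♙ ♙
♖ ♘ ♗ ♕ ♔ ♗ ♘ ♖


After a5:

♜ ♞ ♝ ♛ ♚ ♝ ♞ ♜
· ♟ ♟ ♟ ♟ · ♟ ♟
· · · · · · · ·
♟ · · · · ♟ · ·
♙ ♙ · · · · · ·
· · · · · · · ·
· · ♙ ♙ ♙ ♙ ♙ ♙
♖ ♘ ♗ ♕ ♔ ♗ ♘ ♖


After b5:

♜ ♞ ♝ ♛ ♚ ♝ ♞ ♜
· ♟ ♟ ♟ ♟ · ♟ ♟
· · · · · · · ·
♟ ♙ · · · ♟ · ·
♙ · · · · · · ·
· · · · · · · ·
· · ♙ ♙ ♙ ♙ ♙ ♙
♖ ♘ ♗ ♕ ♔ ♗ ♘ ♖


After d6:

♜ ♞ ♝ ♛ ♚ ♝ ♞ ♜
· ♟ ♟ · ♟ · ♟ ♟
· · · ♟ · · · ·
♟ ♙ · · · ♟ · ·
♙ · · · · · · ·
· · · · · · · ·
· · ♙ ♙ ♙ ♙ ♙ ♙
♖ ♘ ♗ ♕ ♔ ♗ ♘ ♖


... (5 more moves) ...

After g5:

♜ ♞ ♝ ♛ ♚ ♝ · ♜
· ♟ ♟ · ♟ · · ·
· · · ♟ · · · ♞
♟ ♙ · · · ♟ ♟ ♟
♙ · ♘ ♙ · · · ·
· · · · · · · ·
· · ♙ · ♙ ♙ ♙ ♙
♖ · ♗ ♕ ♔ ♗ ♘ ♖


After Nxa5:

♜ ♞ ♝ ♛ ♚ ♝ · ♜
· ♟ ♟ · ♟ · · ·
· · · ♟ · · · ♞
♘ ♙ · · · ♟ ♟ ♟
♙ · · ♙ · · · ·
· · · · · · · ·
· · ♙ · ♙ ♙ ♙ ♙
♖ · ♗ ♕ ♔ ♗ ♘ ♖



  a b c d e f g h
  ─────────────────
8│♜ ♞ ♝ ♛ ♚ ♝ · ♜│8
7│· ♟ ♟ · ♟ · · ·│7
6│· · · ♟ · · · ♞│6
5│♘ ♙ · · · ♟ ♟ ♟│5
4│♙ · · ♙ · · · ·│4
3│· · · · · · · ·│3
2│· · ♙ · ♙ ♙ ♙ ♙│2
1│♖ · ♗ ♕ ♔ ♗ ♘ ♖│1
  ─────────────────
  a b c d e f g h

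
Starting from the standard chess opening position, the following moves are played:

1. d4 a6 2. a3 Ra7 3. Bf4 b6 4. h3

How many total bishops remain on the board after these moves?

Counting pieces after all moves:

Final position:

  a b c d e f g h
  ─────────────────
8│· ♞ ♝ ♛ ♚ ♝ ♞ ♜│8
7│♜ · ♟ ♟ ♟ ♟ ♟ ♟│7
6│♟ ♟ · · · · · ·│6
5│· · · · · · · ·│5
4│· · · ♙ · ♗ · ·│4
3│♙ · · · · · · ♙│3
2│· ♙ ♙ · ♙ ♙ ♙ ·│2
1│♖ ♘ · ♕ ♔ ♗ ♘ ♖│1
  ─────────────────
  a b c d e f g h


4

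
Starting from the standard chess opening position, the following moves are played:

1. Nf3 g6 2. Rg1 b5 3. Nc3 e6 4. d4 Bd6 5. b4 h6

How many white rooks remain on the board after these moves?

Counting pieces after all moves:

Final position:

  a b c d e f g h
  ─────────────────
8│♜ ♞ ♝ ♛ ♚ · ♞ ♜│8
7│♟ · ♟ ♟ · ♟ · ·│7
6│· · · ♝ ♟ · ♟ ♟│6
5│· ♟ · · · · · ·│5
4│· ♙ · ♙ · · · ·│4
3│· · ♘ · · ♘ · ·│3
2│♙ · ♙ · ♙ ♙ ♙ ♙│2
1│♖ · ♗ ♕ ♔ ♗ ♖ ·│1
  ─────────────────
  a b c d e f g h


2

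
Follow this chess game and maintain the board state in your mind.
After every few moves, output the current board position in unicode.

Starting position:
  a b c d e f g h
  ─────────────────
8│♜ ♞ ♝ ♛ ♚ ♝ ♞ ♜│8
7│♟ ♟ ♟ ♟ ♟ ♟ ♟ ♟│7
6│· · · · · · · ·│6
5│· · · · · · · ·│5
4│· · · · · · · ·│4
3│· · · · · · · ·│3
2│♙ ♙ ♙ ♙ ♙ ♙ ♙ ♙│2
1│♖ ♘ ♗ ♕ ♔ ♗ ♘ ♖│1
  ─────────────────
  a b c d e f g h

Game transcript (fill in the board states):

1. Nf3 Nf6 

  a b c d e f g h
  ─────────────────
8│♜ ♞ ♝ ♛ ♚ ♝ · ♜│8
7│♟ ♟ ♟ ♟ ♟ ♟ ♟ ♟│7
6│· · · · · ♞ · ·│6
5│· · · · · · · ·│5
4│· · · · · · · ·│4
3│· · · · · ♘ · ·│3
2│♙ ♙ ♙ ♙ ♙ ♙ ♙ ♙│2
1│♖ ♘ ♗ ♕ ♔ ♗ · ♖│1
  ─────────────────
  a b c d e f g h

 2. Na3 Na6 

  a b c d e f g h
  ─────────────────
8│♜ · ♝ ♛ ♚ ♝ · ♜│8
7│♟ ♟ ♟ ♟ ♟ ♟ ♟ ♟│7
6│♞ · · · · ♞ · ·│6
5│· · · · · · · ·│5
4│· · · · · · · ·│4
3│♘ · · · · ♘ · ·│3
2│♙ ♙ ♙ ♙ ♙ ♙ ♙ ♙│2
1│♖ · ♗ ♕ ♔ ♗ · ♖│1
  ─────────────────
  a b c d e f g h

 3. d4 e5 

  a b c d e f g h
  ─────────────────
8│♜ · ♝ ♛ ♚ ♝ · ♜│8
7│♟ ♟ ♟ ♟ · ♟ ♟ ♟│7
6│♞ · · · · ♞ · ·│6
5│· · · · ♟ · · ·│5
4│· · · ♙ · · · ·│4
3│♘ · · · · ♘ · ·│3
2│♙ ♙ ♙ · ♙ ♙ ♙ ♙│2
1│♖ · ♗ ♕ ♔ ♗ · ♖│1
  ─────────────────
  a b c d e f g h

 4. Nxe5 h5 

  a b c d e f g h
  ─────────────────
8│♜ · ♝ ♛ ♚ ♝ · ♜│8
7│♟ ♟ ♟ ♟ · ♟ ♟ ·│7
6│♞ · · · · ♞ · ·│6
5│· · · · ♘ · · ♟│5
4│· · · ♙ · · · ·│4
3│♘ · · · · · · ·│3
2│♙ ♙ ♙ · ♙ ♙ ♙ ♙│2
1│♖ · ♗ ♕ ♔ ♗ · ♖│1
  ─────────────────
  a b c d e f g h

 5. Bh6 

  a b c d e f g h
  ─────────────────
8│♜ · ♝ ♛ ♚ ♝ · ♜│8
7│♟ ♟ ♟ ♟ · ♟ ♟ ·│7
6│♞ · · · · ♞ · ♗│6
5│· · · · ♘ · · ♟│5
4│· · · ♙ · · · ·│4
3│♘ · · · · · · ·│3
2│♙ ♙ ♙ · ♙ ♙ ♙ ♙│2
1│♖ · · ♕ ♔ ♗ · ♖│1
  ─────────────────
  a b c d e f g h


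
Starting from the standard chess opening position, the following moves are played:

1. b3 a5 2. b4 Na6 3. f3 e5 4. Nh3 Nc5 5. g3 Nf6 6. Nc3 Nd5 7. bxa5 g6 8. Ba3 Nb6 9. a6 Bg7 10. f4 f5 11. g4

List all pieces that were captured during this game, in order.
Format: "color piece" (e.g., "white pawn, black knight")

Tracking captures:
  bxa5: captured black pawn

black pawn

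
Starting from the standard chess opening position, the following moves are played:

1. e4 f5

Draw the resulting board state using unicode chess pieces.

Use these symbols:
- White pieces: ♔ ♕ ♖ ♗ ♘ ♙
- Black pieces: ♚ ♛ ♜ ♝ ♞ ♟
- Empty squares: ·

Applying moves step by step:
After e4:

♜ ♞ ♝ ♛ ♚ ♝ ♞ ♜
♟ ♟ ♟ ♟ ♟ ♟ ♟ ♟
· · · · · · · ·
· · · · · · · ·
· · · · ♙ · · ·
· · · · · · · ·
♙ ♙ ♙ ♙ · ♙ ♙ ♙
♖ ♘ ♗ ♕ ♔ ♗ ♘ ♖


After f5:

♜ ♞ ♝ ♛ ♚ ♝ ♞ ♜
♟ ♟ ♟ ♟ ♟ · ♟ ♟
· · · · · · · ·
· · · · · ♟ · ·
· · · · ♙ · · ·
· · · · · · · ·
♙ ♙ ♙ ♙ · ♙ ♙ ♙
♖ ♘ ♗ ♕ ♔ ♗ ♘ ♖



  a b c d e f g h
  ─────────────────
8│♜ ♞ ♝ ♛ ♚ ♝ ♞ ♜│8
7│♟ ♟ ♟ ♟ ♟ · ♟ ♟│7
6│· · · · · · · ·│6
5│· · · · · ♟ · ·│5
4│· · · · ♙ · · ·│4
3│· · · · · · · ·│3
2│♙ ♙ ♙ ♙ · ♙ ♙ ♙│2
1│♖ ♘ ♗ ♕ ♔ ♗ ♘ ♖│1
  ─────────────────
  a b c d e f g h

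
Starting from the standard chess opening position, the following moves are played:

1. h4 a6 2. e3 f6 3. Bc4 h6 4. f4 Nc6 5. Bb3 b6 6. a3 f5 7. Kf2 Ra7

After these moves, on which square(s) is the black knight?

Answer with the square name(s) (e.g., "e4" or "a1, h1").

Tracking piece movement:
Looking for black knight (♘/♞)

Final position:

  a b c d e f g h
  ─────────────────
8│· · ♝ ♛ ♚ ♝ ♞ ♜│8
7│♜ · ♟ ♟ ♟ · ♟ ·│7
6│♟ ♟ ♞ · · · · ♟│6
5│· · · · · ♟ · ·│5
4│· · · · · ♙ · ♙│4
3│♙ ♗ · · ♙ · · ·│3
2│· ♙ ♙ ♙ · ♔ ♙ ·│2
1│♖ ♘ ♗ ♕ · · ♘ ♖│1
  ─────────────────
  a b c d e f g h


c6, g8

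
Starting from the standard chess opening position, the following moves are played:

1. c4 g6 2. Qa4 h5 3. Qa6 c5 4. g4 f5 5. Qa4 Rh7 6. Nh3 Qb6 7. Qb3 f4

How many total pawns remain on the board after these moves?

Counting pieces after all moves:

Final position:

  a b c d e f g h
  ─────────────────
8│♜ ♞ ♝ · ♚ ♝ ♞ ·│8
7│♟ ♟ · ♟ ♟ · · ♜│7
6│· ♛ · · · · ♟ ·│6
5│· · ♟ · · · · ♟│5
4│· · ♙ · · ♟ ♙ ·│4
3│· ♕ · · · · · ♘│3
2│♙ ♙ · ♙ ♙ ♙ · ♙│2
1│♖ ♘ ♗ · ♔ ♗ · ♖│1
  ─────────────────
  a b c d e f g h


16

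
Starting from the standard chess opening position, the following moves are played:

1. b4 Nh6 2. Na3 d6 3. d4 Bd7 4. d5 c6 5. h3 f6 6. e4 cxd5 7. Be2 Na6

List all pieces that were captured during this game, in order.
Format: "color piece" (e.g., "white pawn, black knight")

Tracking captures:
  cxd5: captured white pawn

white pawn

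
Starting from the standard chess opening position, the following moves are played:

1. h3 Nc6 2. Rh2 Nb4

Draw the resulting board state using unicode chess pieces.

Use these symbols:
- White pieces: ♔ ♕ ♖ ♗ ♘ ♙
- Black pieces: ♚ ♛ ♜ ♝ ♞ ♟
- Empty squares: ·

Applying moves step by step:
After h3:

♜ ♞ ♝ ♛ ♚ ♝ ♞ ♜
♟ ♟ ♟ ♟ ♟ ♟ ♟ ♟
· · · · · · · ·
· · · · · · · ·
· · · · · · · ·
· · · · · · · ♙
♙ ♙ ♙ ♙ ♙ ♙ ♙ ·
♖ ♘ ♗ ♕ ♔ ♗ ♘ ♖


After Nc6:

♜ · ♝ ♛ ♚ ♝ ♞ ♜
♟ ♟ ♟ ♟ ♟ ♟ ♟ ♟
· · ♞ · · · · ·
· · · · · · · ·
· · · · · · · ·
· · · · · · · ♙
♙ ♙ ♙ ♙ ♙ ♙ ♙ ·
♖ ♘ ♗ ♕ ♔ ♗ ♘ ♖


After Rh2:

♜ · ♝ ♛ ♚ ♝ ♞ ♜
♟ ♟ ♟ ♟ ♟ ♟ ♟ ♟
· · ♞ · · · · ·
· · · · · · · ·
· · · · · · · ·
· · · · · · · ♙
♙ ♙ ♙ ♙ ♙ ♙ ♙ ♖
♖ ♘ ♗ ♕ ♔ ♗ ♘ ·


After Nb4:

♜ · ♝ ♛ ♚ ♝ ♞ ♜
♟ ♟ ♟ ♟ ♟ ♟ ♟ ♟
· · · · · · · ·
· · · · · · · ·
· ♞ · · · · · ·
· · · · · · · ♙
♙ ♙ ♙ ♙ ♙ ♙ ♙ ♖
♖ ♘ ♗ ♕ ♔ ♗ ♘ ·



  a b c d e f g h
  ─────────────────
8│♜ · ♝ ♛ ♚ ♝ ♞ ♜│8
7│♟ ♟ ♟ ♟ ♟ ♟ ♟ ♟│7
6│· · · · · · · ·│6
5│· · · · · · · ·│5
4│· ♞ · · · · · ·│4
3│· · · · · · · ♙│3
2│♙ ♙ ♙ ♙ ♙ ♙ ♙ ♖│2
1│♖ ♘ ♗ ♕ ♔ ♗ ♘ ·│1
  ─────────────────
  a b c d e f g h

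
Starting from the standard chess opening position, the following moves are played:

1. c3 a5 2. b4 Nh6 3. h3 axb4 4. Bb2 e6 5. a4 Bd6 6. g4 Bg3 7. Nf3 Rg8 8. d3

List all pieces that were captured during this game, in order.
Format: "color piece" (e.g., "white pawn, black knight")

Tracking captures:
  axb4: captured white pawn

white pawn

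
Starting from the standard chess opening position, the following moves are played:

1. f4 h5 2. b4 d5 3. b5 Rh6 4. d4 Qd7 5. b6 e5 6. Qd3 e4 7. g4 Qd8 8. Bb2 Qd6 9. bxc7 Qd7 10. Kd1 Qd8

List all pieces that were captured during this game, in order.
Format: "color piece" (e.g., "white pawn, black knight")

Tracking captures:
  bxc7: captured black pawn

black pawn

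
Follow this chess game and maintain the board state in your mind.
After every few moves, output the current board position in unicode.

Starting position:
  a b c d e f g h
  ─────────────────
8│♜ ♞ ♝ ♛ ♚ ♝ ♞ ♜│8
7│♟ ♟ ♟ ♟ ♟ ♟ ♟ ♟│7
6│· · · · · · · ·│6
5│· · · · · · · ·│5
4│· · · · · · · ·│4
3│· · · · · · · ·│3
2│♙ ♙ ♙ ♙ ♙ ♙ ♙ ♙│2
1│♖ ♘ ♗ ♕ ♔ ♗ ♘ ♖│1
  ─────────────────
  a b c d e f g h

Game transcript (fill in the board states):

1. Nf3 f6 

  a b c d e f g h
  ─────────────────
8│♜ ♞ ♝ ♛ ♚ ♝ ♞ ♜│8
7│♟ ♟ ♟ ♟ ♟ · ♟ ♟│7
6│· · · · · ♟ · ·│6
5│· · · · · · · ·│5
4│· · · · · · · ·│4
3│· · · · · ♘ · ·│3
2│♙ ♙ ♙ ♙ ♙ ♙ ♙ ♙│2
1│♖ ♘ ♗ ♕ ♔ ♗ · ♖│1
  ─────────────────
  a b c d e f g h

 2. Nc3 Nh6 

  a b c d e f g h
  ─────────────────
8│♜ ♞ ♝ ♛ ♚ ♝ · ♜│8
7│♟ ♟ ♟ ♟ ♟ · ♟ ♟│7
6│· · · · · ♟ · ♞│6
5│· · · · · · · ·│5
4│· · · · · · · ·│4
3│· · ♘ · · ♘ · ·│3
2│♙ ♙ ♙ ♙ ♙ ♙ ♙ ♙│2
1│♖ · ♗ ♕ ♔ ♗ · ♖│1
  ─────────────────
  a b c d e f g h

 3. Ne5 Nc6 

  a b c d e f g h
  ─────────────────
8│♜ · ♝ ♛ ♚ ♝ · ♜│8
7│♟ ♟ ♟ ♟ ♟ · ♟ ♟│7
6│· · ♞ · · ♟ · ♞│6
5│· · · · ♘ · · ·│5
4│· · · · · · · ·│4
3│· · ♘ · · · · ·│3
2│♙ ♙ ♙ ♙ ♙ ♙ ♙ ♙│2
1│♖ · ♗ ♕ ♔ ♗ · ♖│1
  ─────────────────
  a b c d e f g h



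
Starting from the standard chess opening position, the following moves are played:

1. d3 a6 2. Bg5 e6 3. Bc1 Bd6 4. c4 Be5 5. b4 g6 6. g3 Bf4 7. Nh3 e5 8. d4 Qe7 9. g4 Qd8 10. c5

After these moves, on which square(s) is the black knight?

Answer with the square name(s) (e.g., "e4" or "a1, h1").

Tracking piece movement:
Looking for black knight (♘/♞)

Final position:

  a b c d e f g h
  ─────────────────
8│♜ ♞ ♝ ♛ ♚ · ♞ ♜│8
7│· ♟ ♟ ♟ · ♟ · ♟│7
6│♟ · · · · · ♟ ·│6
5│· · ♙ · ♟ · · ·│5
4│· ♙ · ♙ · ♝ ♙ ·│4
3│· · · · · · · ♘│3
2│♙ · · · ♙ ♙ · ♙│2
1│♖ ♘ ♗ ♕ ♔ ♗ · ♖│1
  ─────────────────
  a b c d e f g h


b8, g8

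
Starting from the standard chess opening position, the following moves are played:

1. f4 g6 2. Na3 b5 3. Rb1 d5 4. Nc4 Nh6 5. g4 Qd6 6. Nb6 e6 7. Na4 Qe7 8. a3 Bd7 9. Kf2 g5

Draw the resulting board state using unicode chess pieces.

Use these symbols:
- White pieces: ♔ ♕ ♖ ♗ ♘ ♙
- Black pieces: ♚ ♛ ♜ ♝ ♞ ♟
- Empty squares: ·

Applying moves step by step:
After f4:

♜ ♞ ♝ ♛ ♚ ♝ ♞ ♜
♟ ♟ ♟ ♟ ♟ ♟ ♟ ♟
· · · · · · · ·
· · · · · · · ·
· · · · · ♙ · ·
· · · · · · · ·
♙ ♙ ♙ ♙ ♙ · ♙ ♙
♖ ♘ ♗ ♕ ♔ ♗ ♘ ♖


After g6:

♜ ♞ ♝ ♛ ♚ ♝ ♞ ♜
♟ ♟ ♟ ♟ ♟ ♟ · ♟
· · · · · · ♟ ·
· · · · · · · ·
· · · · · ♙ · ·
· · · · · · · ·
♙ ♙ ♙ ♙ ♙ · ♙ ♙
♖ ♘ ♗ ♕ ♔ ♗ ♘ ♖


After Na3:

♜ ♞ ♝ ♛ ♚ ♝ ♞ ♜
♟ ♟ ♟ ♟ ♟ ♟ · ♟
· · · · · · ♟ ·
· · · · · · · ·
· · · · · ♙ · ·
♘ · · · · · · ·
♙ ♙ ♙ ♙ ♙ · ♙ ♙
♖ · ♗ ♕ ♔ ♗ ♘ ♖


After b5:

♜ ♞ ♝ ♛ ♚ ♝ ♞ ♜
♟ · ♟ ♟ ♟ ♟ · ♟
· · · · · · ♟ ·
· ♟ · · · · · ·
· · · · · ♙ · ·
♘ · · · · · · ·
♙ ♙ ♙ ♙ ♙ · ♙ ♙
♖ · ♗ ♕ ♔ ♗ ♘ ♖


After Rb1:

♜ ♞ ♝ ♛ ♚ ♝ ♞ ♜
♟ · ♟ ♟ ♟ ♟ · ♟
· · · · · · ♟ ·
· ♟ · · · · · ·
· · · · · ♙ · ·
♘ · · · · · · ·
♙ ♙ ♙ ♙ ♙ · ♙ ♙
· ♖ ♗ ♕ ♔ ♗ ♘ ♖


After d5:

♜ ♞ ♝ ♛ ♚ ♝ ♞ ♜
♟ · ♟ · ♟ ♟ · ♟
· · · · · · ♟ ·
· ♟ · ♟ · · · ·
· · · · · ♙ · ·
♘ · · · · · · ·
♙ ♙ ♙ ♙ ♙ · ♙ ♙
· ♖ ♗ ♕ ♔ ♗ ♘ ♖


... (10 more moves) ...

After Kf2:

♜ ♞ · · ♚ ♝ · ♜
♟ · ♟ ♝ ♛ ♟ · ♟
· · · · ♟ · ♟ ♞
· ♟ · ♟ · · · ·
♘ · · · · ♙ ♙ ·
♙ · · · · · · ·
· ♙ ♙ ♙ ♙ ♔ · ♙
· ♖ ♗ ♕ · ♗ ♘ ♖


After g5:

♜ ♞ · · ♚ ♝ · ♜
♟ · ♟ ♝ ♛ ♟ · ♟
· · · · ♟ · · ♞
· ♟ · ♟ · · ♟ ·
♘ · · · · ♙ ♙ ·
♙ · · · · · · ·
· ♙ ♙ ♙ ♙ ♔ · ♙
· ♖ ♗ ♕ · ♗ ♘ ♖



  a b c d e f g h
  ─────────────────
8│♜ ♞ · · ♚ ♝ · ♜│8
7│♟ · ♟ ♝ ♛ ♟ · ♟│7
6│· · · · ♟ · · ♞│6
5│· ♟ · ♟ · · ♟ ·│5
4│♘ · · · · ♙ ♙ ·│4
3│♙ · · · · · · ·│3
2│· ♙ ♙ ♙ ♙ ♔ · ♙│2
1│· ♖ ♗ ♕ · ♗ ♘ ♖│1
  ─────────────────
  a b c d e f g h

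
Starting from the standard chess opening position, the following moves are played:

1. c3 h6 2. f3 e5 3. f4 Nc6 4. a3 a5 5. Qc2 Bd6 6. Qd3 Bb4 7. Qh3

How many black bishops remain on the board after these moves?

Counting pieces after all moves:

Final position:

  a b c d e f g h
  ─────────────────
8│♜ · ♝ ♛ ♚ · ♞ ♜│8
7│· ♟ ♟ ♟ · ♟ ♟ ·│7
6│· · ♞ · · · · ♟│6
5│♟ · · · ♟ · · ·│5
4│· ♝ · · · ♙ · ·│4
3│♙ · ♙ · · · · ♕│3
2│· ♙ · ♙ ♙ · ♙ ♙│2
1│♖ ♘ ♗ · ♔ ♗ ♘ ♖│1
  ─────────────────
  a b c d e f g h


2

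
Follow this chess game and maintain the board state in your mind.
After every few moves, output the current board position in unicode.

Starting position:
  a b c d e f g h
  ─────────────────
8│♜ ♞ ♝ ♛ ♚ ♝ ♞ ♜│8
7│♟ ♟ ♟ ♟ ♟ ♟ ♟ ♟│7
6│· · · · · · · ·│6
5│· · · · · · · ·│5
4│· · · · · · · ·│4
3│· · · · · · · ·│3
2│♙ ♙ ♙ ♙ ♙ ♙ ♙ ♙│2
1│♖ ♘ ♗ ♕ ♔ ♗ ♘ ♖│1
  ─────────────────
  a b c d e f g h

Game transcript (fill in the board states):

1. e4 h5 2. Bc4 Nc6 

  a b c d e f g h
  ─────────────────
8│♜ · ♝ ♛ ♚ ♝ ♞ ♜│8
7│♟ ♟ ♟ ♟ ♟ ♟ ♟ ·│7
6│· · ♞ · · · · ·│6
5│· · · · · · · ♟│5
4│· · ♗ · ♙ · · ·│4
3│· · · · · · · ·│3
2│♙ ♙ ♙ ♙ · ♙ ♙ ♙│2
1│♖ ♘ ♗ ♕ ♔ · ♘ ♖│1
  ─────────────────
  a b c d e f g h

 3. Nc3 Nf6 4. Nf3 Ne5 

  a b c d e f g h
  ─────────────────
8│♜ · ♝ ♛ ♚ ♝ · ♜│8
7│♟ ♟ ♟ ♟ ♟ ♟ ♟ ·│7
6│· · · · · ♞ · ·│6
5│· · · · ♞ · · ♟│5
4│· · ♗ · ♙ · · ·│4
3│· · ♘ · · ♘ · ·│3
2│♙ ♙ ♙ ♙ · ♙ ♙ ♙│2
1│♖ · ♗ ♕ ♔ · · ♖│1
  ─────────────────
  a b c d e f g h

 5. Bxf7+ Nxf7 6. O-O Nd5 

  a b c d e f g h
  ─────────────────
8│♜ · ♝ ♛ ♚ ♝ · ♜│8
7│♟ ♟ ♟ ♟ ♟ ♞ ♟ ·│7
6│· · · · · · · ·│6
5│· · · ♞ · · · ♟│5
4│· · · · ♙ · · ·│4
3│· · ♘ · · ♘ · ·│3
2│♙ ♙ ♙ ♙ · ♙ ♙ ♙│2
1│♖ · ♗ ♕ · ♖ ♔ ·│1
  ─────────────────
  a b c d e f g h

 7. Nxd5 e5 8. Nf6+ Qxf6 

  a b c d e f g h
  ─────────────────
8│♜ · ♝ · ♚ ♝ · ♜│8
7│♟ ♟ ♟ ♟ · ♞ ♟ ·│7
6│· · · · · ♛ · ·│6
5│· · · · ♟ · · ♟│5
4│· · · · ♙ · · ·│4
3│· · · · · ♘ · ·│3
2│♙ ♙ ♙ ♙ · ♙ ♙ ♙│2
1│♖ · ♗ ♕ · ♖ ♔ ·│1
  ─────────────────
  a b c d e f g h

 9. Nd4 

  a b c d e f g h
  ─────────────────
8│♜ · ♝ · ♚ ♝ · ♜│8
7│♟ ♟ ♟ ♟ · ♞ ♟ ·│7
6│· · · · · ♛ · ·│6
5│· · · · ♟ · · ♟│5
4│· · · ♘ ♙ · · ·│4
3│· · · · · · · ·│3
2│♙ ♙ ♙ ♙ · ♙ ♙ ♙│2
1│♖ · ♗ ♕ · ♖ ♔ ·│1
  ─────────────────
  a b c d e f g h


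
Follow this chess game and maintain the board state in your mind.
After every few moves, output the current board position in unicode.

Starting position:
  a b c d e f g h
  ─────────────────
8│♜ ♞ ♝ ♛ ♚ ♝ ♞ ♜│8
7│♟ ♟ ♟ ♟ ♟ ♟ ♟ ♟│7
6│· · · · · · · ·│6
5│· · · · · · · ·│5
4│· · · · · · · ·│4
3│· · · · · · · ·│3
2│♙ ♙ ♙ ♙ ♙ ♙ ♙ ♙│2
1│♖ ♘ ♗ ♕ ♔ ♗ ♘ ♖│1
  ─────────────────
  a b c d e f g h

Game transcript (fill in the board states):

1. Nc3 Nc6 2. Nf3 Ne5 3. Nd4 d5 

  a b c d e f g h
  ─────────────────
8│♜ · ♝ ♛ ♚ ♝ ♞ ♜│8
7│♟ ♟ ♟ · ♟ ♟ ♟ ♟│7
6│· · · · · · · ·│6
5│· · · ♟ ♞ · · ·│5
4│· · · ♘ · · · ·│4
3│· · ♘ · · · · ·│3
2│♙ ♙ ♙ ♙ ♙ ♙ ♙ ♙│2
1│♖ · ♗ ♕ ♔ ♗ · ♖│1
  ─────────────────
  a b c d e f g h

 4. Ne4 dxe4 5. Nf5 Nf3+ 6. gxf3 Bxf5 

  a b c d e f g h
  ─────────────────
8│♜ · · ♛ ♚ ♝ ♞ ♜│8
7│♟ ♟ ♟ · ♟ ♟ ♟ ♟│7
6│· · · · · · · ·│6
5│· · · · · ♝ · ·│5
4│· · · · ♟ · · ·│4
3│· · · · · ♙ · ·│3
2│♙ ♙ ♙ ♙ ♙ ♙ · ♙│2
1│♖ · ♗ ♕ ♔ ♗ · ♖│1
  ─────────────────
  a b c d e f g h

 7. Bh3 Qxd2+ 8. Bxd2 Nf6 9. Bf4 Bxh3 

  a b c d e f g h
  ─────────────────
8│♜ · · · ♚ ♝ · ♜│8
7│♟ ♟ ♟ · ♟ ♟ ♟ ♟│7
6│· · · · · ♞ · ·│6
5│· · · · · · · ·│5
4│· · · · ♟ ♗ · ·│4
3│· · · · · ♙ · ♝│3
2│♙ ♙ ♙ · ♙ ♙ · ♙│2
1│♖ · · ♕ ♔ · · ♖│1
  ─────────────────
  a b c d e f g h

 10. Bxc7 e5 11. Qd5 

  a b c d e f g h
  ─────────────────
8│♜ · · · ♚ ♝ · ♜│8
7│♟ ♟ ♗ · · ♟ ♟ ♟│7
6│· · · · · ♞ · ·│6
5│· · · ♕ ♟ · · ·│5
4│· · · · ♟ · · ·│4
3│· · · · · ♙ · ♝│3
2│♙ ♙ ♙ · ♙ ♙ · ♙│2
1│♖ · · · ♔ · · ♖│1
  ─────────────────
  a b c d e f g h


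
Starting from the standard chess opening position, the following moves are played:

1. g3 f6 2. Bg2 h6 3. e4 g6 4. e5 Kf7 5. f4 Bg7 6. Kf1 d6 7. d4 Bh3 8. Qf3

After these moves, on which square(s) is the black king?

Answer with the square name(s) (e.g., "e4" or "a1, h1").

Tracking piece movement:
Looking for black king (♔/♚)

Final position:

  a b c d e f g h
  ─────────────────
8│♜ ♞ · ♛ · · ♞ ♜│8
7│♟ ♟ ♟ · ♟ ♚ ♝ ·│7
6│· · · ♟ · ♟ ♟ ♟│6
5│· · · · ♙ · · ·│5
4│· · · ♙ · ♙ · ·│4
3│· · · · · ♕ ♙ ♝│3
2│♙ ♙ ♙ · · · ♗ ♙│2
1│♖ ♘ ♗ · · ♔ ♘ ♖│1
  ─────────────────
  a b c d e f g h


f7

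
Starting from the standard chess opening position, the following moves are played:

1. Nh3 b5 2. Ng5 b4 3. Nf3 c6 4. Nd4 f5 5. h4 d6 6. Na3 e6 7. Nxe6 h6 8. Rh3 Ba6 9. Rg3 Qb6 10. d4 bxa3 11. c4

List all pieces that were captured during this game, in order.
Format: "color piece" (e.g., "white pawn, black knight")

Tracking captures:
  Nxe6: captured black pawn
  bxa3: captured white knight

black pawn, white knight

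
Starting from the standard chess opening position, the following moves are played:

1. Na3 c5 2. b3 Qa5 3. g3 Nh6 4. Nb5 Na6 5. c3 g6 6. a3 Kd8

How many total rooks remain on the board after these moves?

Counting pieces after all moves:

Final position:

  a b c d e f g h
  ─────────────────
8│♜ · ♝ ♚ · ♝ · ♜│8
7│♟ ♟ · ♟ ♟ ♟ · ♟│7
6│♞ · · · · · ♟ ♞│6
5│♛ ♘ ♟ · · · · ·│5
4│· · · · · · · ·│4
3│♙ ♙ ♙ · · · ♙ ·│3
2│· · · ♙ ♙ ♙ · ♙│2
1│♖ · ♗ ♕ ♔ ♗ ♘ ♖│1
  ─────────────────
  a b c d e f g h


4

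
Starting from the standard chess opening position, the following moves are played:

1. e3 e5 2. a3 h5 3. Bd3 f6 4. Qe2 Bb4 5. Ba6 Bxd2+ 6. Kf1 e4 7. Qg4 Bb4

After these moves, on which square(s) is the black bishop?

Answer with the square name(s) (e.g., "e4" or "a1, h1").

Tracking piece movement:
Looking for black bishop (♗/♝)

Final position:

  a b c d e f g h
  ─────────────────
8│♜ ♞ ♝ ♛ ♚ · ♞ ♜│8
7│♟ ♟ ♟ ♟ · · ♟ ·│7
6│♗ · · · · ♟ · ·│6
5│· · · · · · · ♟│5
4│· ♝ · · ♟ · ♕ ·│4
3│♙ · · · ♙ · · ·│3
2│· ♙ ♙ · · ♙ ♙ ♙│2
1│♖ ♘ ♗ · · ♔ ♘ ♖│1
  ─────────────────
  a b c d e f g h


b4, c8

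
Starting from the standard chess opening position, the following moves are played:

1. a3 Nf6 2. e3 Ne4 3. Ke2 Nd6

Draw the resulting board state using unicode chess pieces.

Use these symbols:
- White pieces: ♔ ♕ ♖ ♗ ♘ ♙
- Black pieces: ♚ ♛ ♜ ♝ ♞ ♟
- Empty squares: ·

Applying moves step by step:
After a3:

♜ ♞ ♝ ♛ ♚ ♝ ♞ ♜
♟ ♟ ♟ ♟ ♟ ♟ ♟ ♟
· · · · · · · ·
· · · · · · · ·
· · · · · · · ·
♙ · · · · · · ·
· ♙ ♙ ♙ ♙ ♙ ♙ ♙
♖ ♘ ♗ ♕ ♔ ♗ ♘ ♖


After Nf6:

♜ ♞ ♝ ♛ ♚ ♝ · ♜
♟ ♟ ♟ ♟ ♟ ♟ ♟ ♟
· · · · · ♞ · ·
· · · · · · · ·
· · · · · · · ·
♙ · · · · · · ·
· ♙ ♙ ♙ ♙ ♙ ♙ ♙
♖ ♘ ♗ ♕ ♔ ♗ ♘ ♖


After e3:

♜ ♞ ♝ ♛ ♚ ♝ · ♜
♟ ♟ ♟ ♟ ♟ ♟ ♟ ♟
· · · · · ♞ · ·
· · · · · · · ·
· · · · · · · ·
♙ · · · ♙ · · ·
· ♙ ♙ ♙ · ♙ ♙ ♙
♖ ♘ ♗ ♕ ♔ ♗ ♘ ♖


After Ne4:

♜ ♞ ♝ ♛ ♚ ♝ · ♜
♟ ♟ ♟ ♟ ♟ ♟ ♟ ♟
· · · · · · · ·
· · · · · · · ·
· · · · ♞ · · ·
♙ · · · ♙ · · ·
· ♙ ♙ ♙ · ♙ ♙ ♙
♖ ♘ ♗ ♕ ♔ ♗ ♘ ♖


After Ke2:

♜ ♞ ♝ ♛ ♚ ♝ · ♜
♟ ♟ ♟ ♟ ♟ ♟ ♟ ♟
· · · · · · · ·
· · · · · · · ·
· · · · ♞ · · ·
♙ · · · ♙ · · ·
· ♙ ♙ ♙ ♔ ♙ ♙ ♙
♖ ♘ ♗ ♕ · ♗ ♘ ♖


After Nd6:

♜ ♞ ♝ ♛ ♚ ♝ · ♜
♟ ♟ ♟ ♟ ♟ ♟ ♟ ♟
· · · ♞ · · · ·
· · · · · · · ·
· · · · · · · ·
♙ · · · ♙ · · ·
· ♙ ♙ ♙ ♔ ♙ ♙ ♙
♖ ♘ ♗ ♕ · ♗ ♘ ♖



  a b c d e f g h
  ─────────────────
8│♜ ♞ ♝ ♛ ♚ ♝ · ♜│8
7│♟ ♟ ♟ ♟ ♟ ♟ ♟ ♟│7
6│· · · ♞ · · · ·│6
5│· · · · · · · ·│5
4│· · · · · · · ·│4
3│♙ · · · ♙ · · ·│3
2│· ♙ ♙ ♙ ♔ ♙ ♙ ♙│2
1│♖ ♘ ♗ ♕ · ♗ ♘ ♖│1
  ─────────────────
  a b c d e f g h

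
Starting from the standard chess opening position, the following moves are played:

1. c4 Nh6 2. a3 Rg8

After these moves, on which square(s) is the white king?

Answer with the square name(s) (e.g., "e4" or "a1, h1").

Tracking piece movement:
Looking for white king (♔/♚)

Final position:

  a b c d e f g h
  ─────────────────
8│♜ ♞ ♝ ♛ ♚ ♝ ♜ ·│8
7│♟ ♟ ♟ ♟ ♟ ♟ ♟ ♟│7
6│· · · · · · · ♞│6
5│· · · · · · · ·│5
4│· · ♙ · · · · ·│4
3│♙ · · · · · · ·│3
2│· ♙ · ♙ ♙ ♙ ♙ ♙│2
1│♖ ♘ ♗ ♕ ♔ ♗ ♘ ♖│1
  ─────────────────
  a b c d e f g h


e1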